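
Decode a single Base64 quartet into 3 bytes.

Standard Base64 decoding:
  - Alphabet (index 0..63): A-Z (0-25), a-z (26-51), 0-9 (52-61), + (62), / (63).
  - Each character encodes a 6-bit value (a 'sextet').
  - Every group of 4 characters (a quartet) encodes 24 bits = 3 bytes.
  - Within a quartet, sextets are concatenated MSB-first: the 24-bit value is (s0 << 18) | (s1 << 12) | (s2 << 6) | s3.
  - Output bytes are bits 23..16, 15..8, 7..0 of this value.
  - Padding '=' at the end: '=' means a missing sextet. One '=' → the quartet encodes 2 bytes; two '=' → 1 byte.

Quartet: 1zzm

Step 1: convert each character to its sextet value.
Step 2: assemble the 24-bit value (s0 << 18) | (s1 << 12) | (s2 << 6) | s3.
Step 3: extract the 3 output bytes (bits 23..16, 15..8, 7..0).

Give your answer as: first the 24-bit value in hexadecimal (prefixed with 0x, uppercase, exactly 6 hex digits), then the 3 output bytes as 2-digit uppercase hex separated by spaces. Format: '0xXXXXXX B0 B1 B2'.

Sextets: 1=53, z=51, z=51, m=38
24-bit: (53<<18) | (51<<12) | (51<<6) | 38
      = 0xD40000 | 0x033000 | 0x000CC0 | 0x000026
      = 0xD73CE6
Bytes: (v>>16)&0xFF=D7, (v>>8)&0xFF=3C, v&0xFF=E6

Answer: 0xD73CE6 D7 3C E6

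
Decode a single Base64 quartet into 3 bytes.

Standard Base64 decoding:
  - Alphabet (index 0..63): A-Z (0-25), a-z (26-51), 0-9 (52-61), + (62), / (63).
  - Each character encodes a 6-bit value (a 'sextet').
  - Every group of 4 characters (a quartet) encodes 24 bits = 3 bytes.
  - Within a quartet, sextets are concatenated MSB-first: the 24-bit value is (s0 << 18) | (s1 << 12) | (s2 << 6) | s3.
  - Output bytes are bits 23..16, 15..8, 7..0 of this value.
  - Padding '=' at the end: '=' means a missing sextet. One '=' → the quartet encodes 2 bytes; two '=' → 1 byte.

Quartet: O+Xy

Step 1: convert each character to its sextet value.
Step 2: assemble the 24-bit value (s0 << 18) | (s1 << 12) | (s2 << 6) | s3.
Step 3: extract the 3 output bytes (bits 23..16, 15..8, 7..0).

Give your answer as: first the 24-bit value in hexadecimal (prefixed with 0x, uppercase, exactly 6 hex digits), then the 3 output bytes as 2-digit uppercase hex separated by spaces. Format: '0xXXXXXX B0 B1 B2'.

Sextets: O=14, +=62, X=23, y=50
24-bit: (14<<18) | (62<<12) | (23<<6) | 50
      = 0x380000 | 0x03E000 | 0x0005C0 | 0x000032
      = 0x3BE5F2
Bytes: (v>>16)&0xFF=3B, (v>>8)&0xFF=E5, v&0xFF=F2

Answer: 0x3BE5F2 3B E5 F2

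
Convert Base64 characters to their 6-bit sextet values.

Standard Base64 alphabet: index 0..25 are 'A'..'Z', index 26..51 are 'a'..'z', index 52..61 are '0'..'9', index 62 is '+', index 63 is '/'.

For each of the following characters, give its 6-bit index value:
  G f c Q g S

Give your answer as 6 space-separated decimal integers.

'G': A..Z range, ord('G') − ord('A') = 6
'f': a..z range, 26 + ord('f') − ord('a') = 31
'c': a..z range, 26 + ord('c') − ord('a') = 28
'Q': A..Z range, ord('Q') − ord('A') = 16
'g': a..z range, 26 + ord('g') − ord('a') = 32
'S': A..Z range, ord('S') − ord('A') = 18

Answer: 6 31 28 16 32 18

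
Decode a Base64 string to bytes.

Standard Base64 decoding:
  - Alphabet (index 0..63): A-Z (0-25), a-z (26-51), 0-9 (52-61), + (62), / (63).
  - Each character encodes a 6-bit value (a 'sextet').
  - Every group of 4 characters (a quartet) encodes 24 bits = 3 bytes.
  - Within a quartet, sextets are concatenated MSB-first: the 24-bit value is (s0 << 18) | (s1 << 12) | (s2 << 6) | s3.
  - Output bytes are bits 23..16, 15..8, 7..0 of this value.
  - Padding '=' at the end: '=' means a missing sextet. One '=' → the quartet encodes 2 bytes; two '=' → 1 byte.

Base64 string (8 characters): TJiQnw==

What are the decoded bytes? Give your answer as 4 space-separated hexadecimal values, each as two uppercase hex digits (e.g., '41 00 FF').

After char 0 ('T'=19): chars_in_quartet=1 acc=0x13 bytes_emitted=0
After char 1 ('J'=9): chars_in_quartet=2 acc=0x4C9 bytes_emitted=0
After char 2 ('i'=34): chars_in_quartet=3 acc=0x13262 bytes_emitted=0
After char 3 ('Q'=16): chars_in_quartet=4 acc=0x4C9890 -> emit 4C 98 90, reset; bytes_emitted=3
After char 4 ('n'=39): chars_in_quartet=1 acc=0x27 bytes_emitted=3
After char 5 ('w'=48): chars_in_quartet=2 acc=0x9F0 bytes_emitted=3
Padding '==': partial quartet acc=0x9F0 -> emit 9F; bytes_emitted=4

Answer: 4C 98 90 9F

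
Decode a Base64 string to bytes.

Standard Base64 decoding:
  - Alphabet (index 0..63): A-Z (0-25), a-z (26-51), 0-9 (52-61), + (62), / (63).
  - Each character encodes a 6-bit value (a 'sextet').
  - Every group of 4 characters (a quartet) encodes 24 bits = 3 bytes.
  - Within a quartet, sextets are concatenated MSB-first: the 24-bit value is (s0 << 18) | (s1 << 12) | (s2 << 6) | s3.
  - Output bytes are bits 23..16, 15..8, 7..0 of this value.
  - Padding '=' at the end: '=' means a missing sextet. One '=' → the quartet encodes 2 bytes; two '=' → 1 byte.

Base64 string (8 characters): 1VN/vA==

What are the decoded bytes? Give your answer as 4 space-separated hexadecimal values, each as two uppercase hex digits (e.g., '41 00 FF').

Answer: D5 53 7F BC

Derivation:
After char 0 ('1'=53): chars_in_quartet=1 acc=0x35 bytes_emitted=0
After char 1 ('V'=21): chars_in_quartet=2 acc=0xD55 bytes_emitted=0
After char 2 ('N'=13): chars_in_quartet=3 acc=0x3554D bytes_emitted=0
After char 3 ('/'=63): chars_in_quartet=4 acc=0xD5537F -> emit D5 53 7F, reset; bytes_emitted=3
After char 4 ('v'=47): chars_in_quartet=1 acc=0x2F bytes_emitted=3
After char 5 ('A'=0): chars_in_quartet=2 acc=0xBC0 bytes_emitted=3
Padding '==': partial quartet acc=0xBC0 -> emit BC; bytes_emitted=4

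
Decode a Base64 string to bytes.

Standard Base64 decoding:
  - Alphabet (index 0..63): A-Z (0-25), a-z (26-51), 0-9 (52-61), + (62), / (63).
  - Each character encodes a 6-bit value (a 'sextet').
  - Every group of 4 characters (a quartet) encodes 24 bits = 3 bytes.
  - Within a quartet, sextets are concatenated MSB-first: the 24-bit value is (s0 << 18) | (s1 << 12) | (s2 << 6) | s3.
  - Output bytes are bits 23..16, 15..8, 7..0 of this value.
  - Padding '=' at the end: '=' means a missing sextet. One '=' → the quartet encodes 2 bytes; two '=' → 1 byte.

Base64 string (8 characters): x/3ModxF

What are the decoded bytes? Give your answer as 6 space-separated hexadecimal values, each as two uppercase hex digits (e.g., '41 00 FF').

After char 0 ('x'=49): chars_in_quartet=1 acc=0x31 bytes_emitted=0
After char 1 ('/'=63): chars_in_quartet=2 acc=0xC7F bytes_emitted=0
After char 2 ('3'=55): chars_in_quartet=3 acc=0x31FF7 bytes_emitted=0
After char 3 ('M'=12): chars_in_quartet=4 acc=0xC7FDCC -> emit C7 FD CC, reset; bytes_emitted=3
After char 4 ('o'=40): chars_in_quartet=1 acc=0x28 bytes_emitted=3
After char 5 ('d'=29): chars_in_quartet=2 acc=0xA1D bytes_emitted=3
After char 6 ('x'=49): chars_in_quartet=3 acc=0x28771 bytes_emitted=3
After char 7 ('F'=5): chars_in_quartet=4 acc=0xA1DC45 -> emit A1 DC 45, reset; bytes_emitted=6

Answer: C7 FD CC A1 DC 45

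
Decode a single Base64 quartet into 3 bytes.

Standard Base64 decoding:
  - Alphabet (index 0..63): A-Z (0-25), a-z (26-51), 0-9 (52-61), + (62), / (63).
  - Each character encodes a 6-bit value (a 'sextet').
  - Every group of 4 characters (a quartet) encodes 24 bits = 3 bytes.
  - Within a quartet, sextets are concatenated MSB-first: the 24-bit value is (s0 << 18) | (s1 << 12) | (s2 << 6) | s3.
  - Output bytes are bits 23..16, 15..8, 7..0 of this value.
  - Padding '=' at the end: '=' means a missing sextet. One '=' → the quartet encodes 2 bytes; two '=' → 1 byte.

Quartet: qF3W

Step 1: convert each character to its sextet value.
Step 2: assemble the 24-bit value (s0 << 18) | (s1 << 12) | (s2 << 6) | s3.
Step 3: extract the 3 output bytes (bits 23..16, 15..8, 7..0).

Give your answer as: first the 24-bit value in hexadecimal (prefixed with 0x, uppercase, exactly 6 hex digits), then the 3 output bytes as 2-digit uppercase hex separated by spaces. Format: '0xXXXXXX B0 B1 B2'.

Sextets: q=42, F=5, 3=55, W=22
24-bit: (42<<18) | (5<<12) | (55<<6) | 22
      = 0xA80000 | 0x005000 | 0x000DC0 | 0x000016
      = 0xA85DD6
Bytes: (v>>16)&0xFF=A8, (v>>8)&0xFF=5D, v&0xFF=D6

Answer: 0xA85DD6 A8 5D D6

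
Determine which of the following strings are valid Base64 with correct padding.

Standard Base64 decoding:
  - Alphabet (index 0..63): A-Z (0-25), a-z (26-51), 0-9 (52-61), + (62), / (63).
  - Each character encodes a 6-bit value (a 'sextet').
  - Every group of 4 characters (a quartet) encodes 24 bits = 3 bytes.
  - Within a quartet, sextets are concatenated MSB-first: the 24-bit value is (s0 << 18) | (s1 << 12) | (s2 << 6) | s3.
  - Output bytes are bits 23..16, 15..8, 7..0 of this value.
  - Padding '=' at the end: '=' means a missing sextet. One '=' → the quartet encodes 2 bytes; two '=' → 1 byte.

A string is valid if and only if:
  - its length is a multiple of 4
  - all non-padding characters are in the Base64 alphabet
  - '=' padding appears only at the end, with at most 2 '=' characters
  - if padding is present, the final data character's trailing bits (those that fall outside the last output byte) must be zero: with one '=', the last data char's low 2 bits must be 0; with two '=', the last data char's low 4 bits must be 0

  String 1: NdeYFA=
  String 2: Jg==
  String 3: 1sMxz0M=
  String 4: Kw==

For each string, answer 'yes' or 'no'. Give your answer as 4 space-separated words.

Answer: no yes yes yes

Derivation:
String 1: 'NdeYFA=' → invalid (len=7 not mult of 4)
String 2: 'Jg==' → valid
String 3: '1sMxz0M=' → valid
String 4: 'Kw==' → valid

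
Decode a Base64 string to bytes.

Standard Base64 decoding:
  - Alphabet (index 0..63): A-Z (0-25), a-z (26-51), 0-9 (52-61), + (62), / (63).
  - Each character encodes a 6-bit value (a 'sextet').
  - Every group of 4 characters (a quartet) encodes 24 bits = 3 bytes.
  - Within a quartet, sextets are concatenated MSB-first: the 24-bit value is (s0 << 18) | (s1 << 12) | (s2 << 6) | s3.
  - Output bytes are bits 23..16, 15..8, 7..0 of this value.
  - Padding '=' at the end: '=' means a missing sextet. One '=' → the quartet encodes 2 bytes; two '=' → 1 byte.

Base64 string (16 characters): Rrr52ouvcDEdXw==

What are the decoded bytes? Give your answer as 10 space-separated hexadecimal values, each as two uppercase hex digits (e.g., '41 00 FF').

After char 0 ('R'=17): chars_in_quartet=1 acc=0x11 bytes_emitted=0
After char 1 ('r'=43): chars_in_quartet=2 acc=0x46B bytes_emitted=0
After char 2 ('r'=43): chars_in_quartet=3 acc=0x11AEB bytes_emitted=0
After char 3 ('5'=57): chars_in_quartet=4 acc=0x46BAF9 -> emit 46 BA F9, reset; bytes_emitted=3
After char 4 ('2'=54): chars_in_quartet=1 acc=0x36 bytes_emitted=3
After char 5 ('o'=40): chars_in_quartet=2 acc=0xDA8 bytes_emitted=3
After char 6 ('u'=46): chars_in_quartet=3 acc=0x36A2E bytes_emitted=3
After char 7 ('v'=47): chars_in_quartet=4 acc=0xDA8BAF -> emit DA 8B AF, reset; bytes_emitted=6
After char 8 ('c'=28): chars_in_quartet=1 acc=0x1C bytes_emitted=6
After char 9 ('D'=3): chars_in_quartet=2 acc=0x703 bytes_emitted=6
After char 10 ('E'=4): chars_in_quartet=3 acc=0x1C0C4 bytes_emitted=6
After char 11 ('d'=29): chars_in_quartet=4 acc=0x70311D -> emit 70 31 1D, reset; bytes_emitted=9
After char 12 ('X'=23): chars_in_quartet=1 acc=0x17 bytes_emitted=9
After char 13 ('w'=48): chars_in_quartet=2 acc=0x5F0 bytes_emitted=9
Padding '==': partial quartet acc=0x5F0 -> emit 5F; bytes_emitted=10

Answer: 46 BA F9 DA 8B AF 70 31 1D 5F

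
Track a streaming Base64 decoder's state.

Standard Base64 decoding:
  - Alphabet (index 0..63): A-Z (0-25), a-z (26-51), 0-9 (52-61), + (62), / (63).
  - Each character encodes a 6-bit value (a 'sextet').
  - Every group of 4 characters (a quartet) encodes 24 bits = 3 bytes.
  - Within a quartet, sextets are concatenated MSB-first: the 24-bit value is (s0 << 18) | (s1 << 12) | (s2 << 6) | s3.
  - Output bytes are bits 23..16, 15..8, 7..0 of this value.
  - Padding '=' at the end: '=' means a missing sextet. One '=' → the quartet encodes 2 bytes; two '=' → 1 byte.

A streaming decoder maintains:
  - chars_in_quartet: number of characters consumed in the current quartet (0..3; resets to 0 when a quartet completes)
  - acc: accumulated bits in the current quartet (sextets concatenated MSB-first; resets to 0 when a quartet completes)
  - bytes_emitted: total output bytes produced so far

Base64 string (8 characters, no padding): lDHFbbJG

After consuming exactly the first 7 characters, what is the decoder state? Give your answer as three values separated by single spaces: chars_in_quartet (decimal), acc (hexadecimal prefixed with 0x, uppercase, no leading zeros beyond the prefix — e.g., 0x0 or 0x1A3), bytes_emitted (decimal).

After char 0 ('l'=37): chars_in_quartet=1 acc=0x25 bytes_emitted=0
After char 1 ('D'=3): chars_in_quartet=2 acc=0x943 bytes_emitted=0
After char 2 ('H'=7): chars_in_quartet=3 acc=0x250C7 bytes_emitted=0
After char 3 ('F'=5): chars_in_quartet=4 acc=0x9431C5 -> emit 94 31 C5, reset; bytes_emitted=3
After char 4 ('b'=27): chars_in_quartet=1 acc=0x1B bytes_emitted=3
After char 5 ('b'=27): chars_in_quartet=2 acc=0x6DB bytes_emitted=3
After char 6 ('J'=9): chars_in_quartet=3 acc=0x1B6C9 bytes_emitted=3

Answer: 3 0x1B6C9 3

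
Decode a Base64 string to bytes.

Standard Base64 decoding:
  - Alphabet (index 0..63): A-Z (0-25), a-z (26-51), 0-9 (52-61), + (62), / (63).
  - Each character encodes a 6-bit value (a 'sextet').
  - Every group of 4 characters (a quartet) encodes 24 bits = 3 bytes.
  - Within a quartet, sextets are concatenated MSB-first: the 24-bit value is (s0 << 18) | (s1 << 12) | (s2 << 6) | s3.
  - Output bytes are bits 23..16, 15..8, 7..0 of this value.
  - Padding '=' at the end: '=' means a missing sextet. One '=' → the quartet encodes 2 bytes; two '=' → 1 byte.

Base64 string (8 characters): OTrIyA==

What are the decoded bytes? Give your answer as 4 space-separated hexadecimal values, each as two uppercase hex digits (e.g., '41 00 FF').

Answer: 39 3A C8 C8

Derivation:
After char 0 ('O'=14): chars_in_quartet=1 acc=0xE bytes_emitted=0
After char 1 ('T'=19): chars_in_quartet=2 acc=0x393 bytes_emitted=0
After char 2 ('r'=43): chars_in_quartet=3 acc=0xE4EB bytes_emitted=0
After char 3 ('I'=8): chars_in_quartet=4 acc=0x393AC8 -> emit 39 3A C8, reset; bytes_emitted=3
After char 4 ('y'=50): chars_in_quartet=1 acc=0x32 bytes_emitted=3
After char 5 ('A'=0): chars_in_quartet=2 acc=0xC80 bytes_emitted=3
Padding '==': partial quartet acc=0xC80 -> emit C8; bytes_emitted=4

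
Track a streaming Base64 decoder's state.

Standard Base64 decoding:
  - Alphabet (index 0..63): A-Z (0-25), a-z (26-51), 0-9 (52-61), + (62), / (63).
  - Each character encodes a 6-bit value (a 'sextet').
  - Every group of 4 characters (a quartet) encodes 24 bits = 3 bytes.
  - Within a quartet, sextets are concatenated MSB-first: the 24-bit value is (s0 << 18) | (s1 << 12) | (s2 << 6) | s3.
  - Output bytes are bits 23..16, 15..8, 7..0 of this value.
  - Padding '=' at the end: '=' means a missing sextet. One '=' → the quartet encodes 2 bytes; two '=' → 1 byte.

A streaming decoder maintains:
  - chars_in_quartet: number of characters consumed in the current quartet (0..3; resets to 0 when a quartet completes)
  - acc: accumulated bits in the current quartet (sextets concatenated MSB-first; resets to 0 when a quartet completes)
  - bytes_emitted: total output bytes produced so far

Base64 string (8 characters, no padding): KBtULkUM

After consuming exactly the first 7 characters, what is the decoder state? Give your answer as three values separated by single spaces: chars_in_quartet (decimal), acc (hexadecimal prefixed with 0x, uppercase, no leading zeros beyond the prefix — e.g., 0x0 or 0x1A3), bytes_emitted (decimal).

After char 0 ('K'=10): chars_in_quartet=1 acc=0xA bytes_emitted=0
After char 1 ('B'=1): chars_in_quartet=2 acc=0x281 bytes_emitted=0
After char 2 ('t'=45): chars_in_quartet=3 acc=0xA06D bytes_emitted=0
After char 3 ('U'=20): chars_in_quartet=4 acc=0x281B54 -> emit 28 1B 54, reset; bytes_emitted=3
After char 4 ('L'=11): chars_in_quartet=1 acc=0xB bytes_emitted=3
After char 5 ('k'=36): chars_in_quartet=2 acc=0x2E4 bytes_emitted=3
After char 6 ('U'=20): chars_in_quartet=3 acc=0xB914 bytes_emitted=3

Answer: 3 0xB914 3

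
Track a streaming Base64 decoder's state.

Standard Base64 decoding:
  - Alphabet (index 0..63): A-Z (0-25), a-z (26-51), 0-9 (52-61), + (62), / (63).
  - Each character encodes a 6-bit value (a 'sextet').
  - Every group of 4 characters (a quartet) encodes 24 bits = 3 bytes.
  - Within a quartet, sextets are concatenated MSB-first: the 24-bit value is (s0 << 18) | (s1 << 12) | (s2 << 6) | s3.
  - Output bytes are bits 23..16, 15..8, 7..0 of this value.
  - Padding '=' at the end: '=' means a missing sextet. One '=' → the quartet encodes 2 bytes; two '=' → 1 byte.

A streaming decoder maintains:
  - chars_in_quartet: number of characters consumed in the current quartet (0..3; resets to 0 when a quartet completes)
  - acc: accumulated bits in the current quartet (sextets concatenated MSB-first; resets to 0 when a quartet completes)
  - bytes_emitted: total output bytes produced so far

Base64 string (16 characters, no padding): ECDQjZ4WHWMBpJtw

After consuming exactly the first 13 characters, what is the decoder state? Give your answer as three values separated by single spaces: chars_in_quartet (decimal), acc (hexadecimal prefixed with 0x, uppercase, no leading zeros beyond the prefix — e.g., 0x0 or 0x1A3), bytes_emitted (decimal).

Answer: 1 0x29 9

Derivation:
After char 0 ('E'=4): chars_in_quartet=1 acc=0x4 bytes_emitted=0
After char 1 ('C'=2): chars_in_quartet=2 acc=0x102 bytes_emitted=0
After char 2 ('D'=3): chars_in_quartet=3 acc=0x4083 bytes_emitted=0
After char 3 ('Q'=16): chars_in_quartet=4 acc=0x1020D0 -> emit 10 20 D0, reset; bytes_emitted=3
After char 4 ('j'=35): chars_in_quartet=1 acc=0x23 bytes_emitted=3
After char 5 ('Z'=25): chars_in_quartet=2 acc=0x8D9 bytes_emitted=3
After char 6 ('4'=56): chars_in_quartet=3 acc=0x23678 bytes_emitted=3
After char 7 ('W'=22): chars_in_quartet=4 acc=0x8D9E16 -> emit 8D 9E 16, reset; bytes_emitted=6
After char 8 ('H'=7): chars_in_quartet=1 acc=0x7 bytes_emitted=6
After char 9 ('W'=22): chars_in_quartet=2 acc=0x1D6 bytes_emitted=6
After char 10 ('M'=12): chars_in_quartet=3 acc=0x758C bytes_emitted=6
After char 11 ('B'=1): chars_in_quartet=4 acc=0x1D6301 -> emit 1D 63 01, reset; bytes_emitted=9
After char 12 ('p'=41): chars_in_quartet=1 acc=0x29 bytes_emitted=9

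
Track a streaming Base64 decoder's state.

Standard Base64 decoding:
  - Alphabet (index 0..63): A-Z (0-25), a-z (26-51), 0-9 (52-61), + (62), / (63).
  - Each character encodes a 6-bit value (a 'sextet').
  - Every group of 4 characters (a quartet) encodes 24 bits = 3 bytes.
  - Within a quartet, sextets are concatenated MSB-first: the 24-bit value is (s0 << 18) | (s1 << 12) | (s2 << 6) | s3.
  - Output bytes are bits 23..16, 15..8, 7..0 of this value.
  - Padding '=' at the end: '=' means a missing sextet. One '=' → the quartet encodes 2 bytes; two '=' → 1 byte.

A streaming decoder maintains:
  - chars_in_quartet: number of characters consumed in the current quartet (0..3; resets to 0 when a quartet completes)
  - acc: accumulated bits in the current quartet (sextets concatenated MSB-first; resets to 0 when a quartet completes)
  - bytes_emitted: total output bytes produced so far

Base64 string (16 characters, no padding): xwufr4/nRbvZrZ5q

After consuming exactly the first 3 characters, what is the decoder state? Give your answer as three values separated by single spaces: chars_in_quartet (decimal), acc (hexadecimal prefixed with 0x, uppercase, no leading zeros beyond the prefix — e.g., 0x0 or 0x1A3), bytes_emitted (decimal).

Answer: 3 0x31C2E 0

Derivation:
After char 0 ('x'=49): chars_in_quartet=1 acc=0x31 bytes_emitted=0
After char 1 ('w'=48): chars_in_quartet=2 acc=0xC70 bytes_emitted=0
After char 2 ('u'=46): chars_in_quartet=3 acc=0x31C2E bytes_emitted=0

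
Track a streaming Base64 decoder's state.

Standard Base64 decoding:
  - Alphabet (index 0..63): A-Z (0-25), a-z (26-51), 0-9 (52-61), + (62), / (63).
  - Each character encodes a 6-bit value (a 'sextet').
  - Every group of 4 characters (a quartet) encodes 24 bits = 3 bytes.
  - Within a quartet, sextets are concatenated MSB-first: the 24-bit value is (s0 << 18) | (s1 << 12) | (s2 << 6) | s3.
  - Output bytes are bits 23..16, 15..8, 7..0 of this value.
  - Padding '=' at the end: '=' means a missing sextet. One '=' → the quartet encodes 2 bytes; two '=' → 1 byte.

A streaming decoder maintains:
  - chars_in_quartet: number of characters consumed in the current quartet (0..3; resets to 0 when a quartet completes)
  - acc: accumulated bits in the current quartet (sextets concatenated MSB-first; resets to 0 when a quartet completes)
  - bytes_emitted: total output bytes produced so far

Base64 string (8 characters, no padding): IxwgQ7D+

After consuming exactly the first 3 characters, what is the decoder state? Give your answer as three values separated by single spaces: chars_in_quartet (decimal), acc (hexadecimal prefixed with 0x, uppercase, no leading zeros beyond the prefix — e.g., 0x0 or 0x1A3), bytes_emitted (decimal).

Answer: 3 0x8C70 0

Derivation:
After char 0 ('I'=8): chars_in_quartet=1 acc=0x8 bytes_emitted=0
After char 1 ('x'=49): chars_in_quartet=2 acc=0x231 bytes_emitted=0
After char 2 ('w'=48): chars_in_quartet=3 acc=0x8C70 bytes_emitted=0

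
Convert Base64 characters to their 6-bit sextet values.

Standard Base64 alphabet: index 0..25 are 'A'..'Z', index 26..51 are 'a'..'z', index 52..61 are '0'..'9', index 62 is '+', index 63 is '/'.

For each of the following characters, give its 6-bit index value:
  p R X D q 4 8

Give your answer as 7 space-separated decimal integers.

Answer: 41 17 23 3 42 56 60

Derivation:
'p': a..z range, 26 + ord('p') − ord('a') = 41
'R': A..Z range, ord('R') − ord('A') = 17
'X': A..Z range, ord('X') − ord('A') = 23
'D': A..Z range, ord('D') − ord('A') = 3
'q': a..z range, 26 + ord('q') − ord('a') = 42
'4': 0..9 range, 52 + ord('4') − ord('0') = 56
'8': 0..9 range, 52 + ord('8') − ord('0') = 60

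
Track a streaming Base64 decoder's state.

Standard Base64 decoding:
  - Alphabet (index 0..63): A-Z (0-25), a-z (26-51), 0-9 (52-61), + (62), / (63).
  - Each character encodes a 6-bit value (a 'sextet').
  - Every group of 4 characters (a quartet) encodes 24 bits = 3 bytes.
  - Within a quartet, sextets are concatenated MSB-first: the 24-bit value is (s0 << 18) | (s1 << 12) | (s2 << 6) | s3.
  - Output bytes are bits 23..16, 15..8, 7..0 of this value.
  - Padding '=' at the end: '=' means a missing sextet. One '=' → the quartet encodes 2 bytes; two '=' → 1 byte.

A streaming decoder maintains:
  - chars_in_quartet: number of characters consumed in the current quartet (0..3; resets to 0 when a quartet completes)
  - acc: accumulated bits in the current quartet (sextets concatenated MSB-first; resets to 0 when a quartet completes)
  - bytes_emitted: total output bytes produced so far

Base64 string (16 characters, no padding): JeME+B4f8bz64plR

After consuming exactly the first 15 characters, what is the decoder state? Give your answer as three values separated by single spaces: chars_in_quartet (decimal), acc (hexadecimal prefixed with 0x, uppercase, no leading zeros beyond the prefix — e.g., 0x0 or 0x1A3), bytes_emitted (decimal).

Answer: 3 0x38A65 9

Derivation:
After char 0 ('J'=9): chars_in_quartet=1 acc=0x9 bytes_emitted=0
After char 1 ('e'=30): chars_in_quartet=2 acc=0x25E bytes_emitted=0
After char 2 ('M'=12): chars_in_quartet=3 acc=0x978C bytes_emitted=0
After char 3 ('E'=4): chars_in_quartet=4 acc=0x25E304 -> emit 25 E3 04, reset; bytes_emitted=3
After char 4 ('+'=62): chars_in_quartet=1 acc=0x3E bytes_emitted=3
After char 5 ('B'=1): chars_in_quartet=2 acc=0xF81 bytes_emitted=3
After char 6 ('4'=56): chars_in_quartet=3 acc=0x3E078 bytes_emitted=3
After char 7 ('f'=31): chars_in_quartet=4 acc=0xF81E1F -> emit F8 1E 1F, reset; bytes_emitted=6
After char 8 ('8'=60): chars_in_quartet=1 acc=0x3C bytes_emitted=6
After char 9 ('b'=27): chars_in_quartet=2 acc=0xF1B bytes_emitted=6
After char 10 ('z'=51): chars_in_quartet=3 acc=0x3C6F3 bytes_emitted=6
After char 11 ('6'=58): chars_in_quartet=4 acc=0xF1BCFA -> emit F1 BC FA, reset; bytes_emitted=9
After char 12 ('4'=56): chars_in_quartet=1 acc=0x38 bytes_emitted=9
After char 13 ('p'=41): chars_in_quartet=2 acc=0xE29 bytes_emitted=9
After char 14 ('l'=37): chars_in_quartet=3 acc=0x38A65 bytes_emitted=9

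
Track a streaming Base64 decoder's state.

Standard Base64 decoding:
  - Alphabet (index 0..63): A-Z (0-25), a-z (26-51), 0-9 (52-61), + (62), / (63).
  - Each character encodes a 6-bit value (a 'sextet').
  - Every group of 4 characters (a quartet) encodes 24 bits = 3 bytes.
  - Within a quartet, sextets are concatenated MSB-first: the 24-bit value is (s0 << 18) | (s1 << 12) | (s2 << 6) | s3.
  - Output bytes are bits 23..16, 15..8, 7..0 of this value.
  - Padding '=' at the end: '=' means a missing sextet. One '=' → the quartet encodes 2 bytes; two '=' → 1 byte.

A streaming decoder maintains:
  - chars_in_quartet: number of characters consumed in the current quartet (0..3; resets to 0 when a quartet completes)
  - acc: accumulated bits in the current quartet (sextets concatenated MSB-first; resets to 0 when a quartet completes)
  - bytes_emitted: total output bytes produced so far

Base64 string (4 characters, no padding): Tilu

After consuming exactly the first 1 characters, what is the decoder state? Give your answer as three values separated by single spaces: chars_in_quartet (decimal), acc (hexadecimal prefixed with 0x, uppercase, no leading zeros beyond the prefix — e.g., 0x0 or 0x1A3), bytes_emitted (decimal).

Answer: 1 0x13 0

Derivation:
After char 0 ('T'=19): chars_in_quartet=1 acc=0x13 bytes_emitted=0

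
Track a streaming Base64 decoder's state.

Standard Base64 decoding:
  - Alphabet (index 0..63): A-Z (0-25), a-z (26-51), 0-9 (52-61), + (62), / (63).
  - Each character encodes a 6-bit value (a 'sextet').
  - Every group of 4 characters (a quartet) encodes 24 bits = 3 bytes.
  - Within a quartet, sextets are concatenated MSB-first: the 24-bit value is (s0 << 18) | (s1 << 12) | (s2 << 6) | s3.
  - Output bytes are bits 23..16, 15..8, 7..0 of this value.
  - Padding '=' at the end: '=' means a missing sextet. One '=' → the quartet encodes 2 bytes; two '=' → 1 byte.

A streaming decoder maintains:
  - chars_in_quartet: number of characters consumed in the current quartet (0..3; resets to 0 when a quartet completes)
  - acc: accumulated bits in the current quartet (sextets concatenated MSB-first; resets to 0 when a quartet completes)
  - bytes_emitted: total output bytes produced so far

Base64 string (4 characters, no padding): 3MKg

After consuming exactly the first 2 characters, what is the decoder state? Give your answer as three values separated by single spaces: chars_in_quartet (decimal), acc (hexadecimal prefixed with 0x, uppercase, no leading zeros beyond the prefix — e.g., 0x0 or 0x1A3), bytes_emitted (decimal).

After char 0 ('3'=55): chars_in_quartet=1 acc=0x37 bytes_emitted=0
After char 1 ('M'=12): chars_in_quartet=2 acc=0xDCC bytes_emitted=0

Answer: 2 0xDCC 0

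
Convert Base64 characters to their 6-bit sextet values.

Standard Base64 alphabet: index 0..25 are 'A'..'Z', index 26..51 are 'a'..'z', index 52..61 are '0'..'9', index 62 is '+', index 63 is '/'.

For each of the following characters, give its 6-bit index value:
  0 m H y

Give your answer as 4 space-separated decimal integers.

Answer: 52 38 7 50

Derivation:
'0': 0..9 range, 52 + ord('0') − ord('0') = 52
'm': a..z range, 26 + ord('m') − ord('a') = 38
'H': A..Z range, ord('H') − ord('A') = 7
'y': a..z range, 26 + ord('y') − ord('a') = 50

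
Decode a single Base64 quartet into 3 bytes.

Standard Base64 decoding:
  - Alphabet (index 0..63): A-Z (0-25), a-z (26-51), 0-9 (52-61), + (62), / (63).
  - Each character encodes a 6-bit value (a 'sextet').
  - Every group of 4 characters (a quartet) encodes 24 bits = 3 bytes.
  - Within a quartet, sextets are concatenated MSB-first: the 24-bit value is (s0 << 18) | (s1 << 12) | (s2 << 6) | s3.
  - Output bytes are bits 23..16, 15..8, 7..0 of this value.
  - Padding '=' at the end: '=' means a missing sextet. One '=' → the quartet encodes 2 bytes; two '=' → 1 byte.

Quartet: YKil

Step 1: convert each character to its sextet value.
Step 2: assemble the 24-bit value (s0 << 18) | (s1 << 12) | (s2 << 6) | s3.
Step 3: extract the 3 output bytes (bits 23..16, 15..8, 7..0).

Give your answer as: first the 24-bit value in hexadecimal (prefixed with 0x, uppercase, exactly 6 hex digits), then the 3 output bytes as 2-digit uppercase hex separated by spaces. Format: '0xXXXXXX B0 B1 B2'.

Answer: 0x60A8A5 60 A8 A5

Derivation:
Sextets: Y=24, K=10, i=34, l=37
24-bit: (24<<18) | (10<<12) | (34<<6) | 37
      = 0x600000 | 0x00A000 | 0x000880 | 0x000025
      = 0x60A8A5
Bytes: (v>>16)&0xFF=60, (v>>8)&0xFF=A8, v&0xFF=A5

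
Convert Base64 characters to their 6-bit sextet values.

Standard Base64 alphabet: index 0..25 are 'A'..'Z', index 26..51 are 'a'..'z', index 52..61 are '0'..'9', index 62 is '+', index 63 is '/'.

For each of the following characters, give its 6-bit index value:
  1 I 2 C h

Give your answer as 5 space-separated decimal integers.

Answer: 53 8 54 2 33

Derivation:
'1': 0..9 range, 52 + ord('1') − ord('0') = 53
'I': A..Z range, ord('I') − ord('A') = 8
'2': 0..9 range, 52 + ord('2') − ord('0') = 54
'C': A..Z range, ord('C') − ord('A') = 2
'h': a..z range, 26 + ord('h') − ord('a') = 33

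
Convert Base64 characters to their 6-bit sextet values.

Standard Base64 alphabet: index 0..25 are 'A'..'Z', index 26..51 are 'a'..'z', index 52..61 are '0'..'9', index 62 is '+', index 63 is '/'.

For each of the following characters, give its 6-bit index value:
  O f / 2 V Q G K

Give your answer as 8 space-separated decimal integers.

Answer: 14 31 63 54 21 16 6 10

Derivation:
'O': A..Z range, ord('O') − ord('A') = 14
'f': a..z range, 26 + ord('f') − ord('a') = 31
'/': index 63
'2': 0..9 range, 52 + ord('2') − ord('0') = 54
'V': A..Z range, ord('V') − ord('A') = 21
'Q': A..Z range, ord('Q') − ord('A') = 16
'G': A..Z range, ord('G') − ord('A') = 6
'K': A..Z range, ord('K') − ord('A') = 10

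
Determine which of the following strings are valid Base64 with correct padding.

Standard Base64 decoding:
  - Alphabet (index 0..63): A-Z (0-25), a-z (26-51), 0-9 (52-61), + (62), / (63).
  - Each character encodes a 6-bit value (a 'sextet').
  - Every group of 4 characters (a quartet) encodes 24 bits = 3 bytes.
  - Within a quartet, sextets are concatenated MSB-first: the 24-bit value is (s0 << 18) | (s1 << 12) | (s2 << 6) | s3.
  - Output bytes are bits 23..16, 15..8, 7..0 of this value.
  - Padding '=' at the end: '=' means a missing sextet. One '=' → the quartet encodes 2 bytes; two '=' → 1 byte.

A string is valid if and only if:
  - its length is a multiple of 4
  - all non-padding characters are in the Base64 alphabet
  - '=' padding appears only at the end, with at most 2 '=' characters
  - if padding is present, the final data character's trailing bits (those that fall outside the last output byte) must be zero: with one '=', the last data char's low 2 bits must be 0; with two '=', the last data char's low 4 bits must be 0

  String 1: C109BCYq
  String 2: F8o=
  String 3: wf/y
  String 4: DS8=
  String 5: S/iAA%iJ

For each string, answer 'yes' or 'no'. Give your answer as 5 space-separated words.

String 1: 'C109BCYq' → valid
String 2: 'F8o=' → valid
String 3: 'wf/y' → valid
String 4: 'DS8=' → valid
String 5: 'S/iAA%iJ' → invalid (bad char(s): ['%'])

Answer: yes yes yes yes no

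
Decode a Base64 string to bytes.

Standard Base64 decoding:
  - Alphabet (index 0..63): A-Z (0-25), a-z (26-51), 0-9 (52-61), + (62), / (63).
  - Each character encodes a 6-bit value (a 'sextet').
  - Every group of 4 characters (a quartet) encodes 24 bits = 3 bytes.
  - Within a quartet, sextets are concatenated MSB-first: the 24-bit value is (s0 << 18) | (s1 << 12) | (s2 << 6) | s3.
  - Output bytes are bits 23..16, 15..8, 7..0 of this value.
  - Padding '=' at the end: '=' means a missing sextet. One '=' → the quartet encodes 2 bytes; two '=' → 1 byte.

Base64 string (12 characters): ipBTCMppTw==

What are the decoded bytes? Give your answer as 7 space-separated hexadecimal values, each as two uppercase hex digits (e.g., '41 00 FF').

After char 0 ('i'=34): chars_in_quartet=1 acc=0x22 bytes_emitted=0
After char 1 ('p'=41): chars_in_quartet=2 acc=0x8A9 bytes_emitted=0
After char 2 ('B'=1): chars_in_quartet=3 acc=0x22A41 bytes_emitted=0
After char 3 ('T'=19): chars_in_quartet=4 acc=0x8A9053 -> emit 8A 90 53, reset; bytes_emitted=3
After char 4 ('C'=2): chars_in_quartet=1 acc=0x2 bytes_emitted=3
After char 5 ('M'=12): chars_in_quartet=2 acc=0x8C bytes_emitted=3
After char 6 ('p'=41): chars_in_quartet=3 acc=0x2329 bytes_emitted=3
After char 7 ('p'=41): chars_in_quartet=4 acc=0x8CA69 -> emit 08 CA 69, reset; bytes_emitted=6
After char 8 ('T'=19): chars_in_quartet=1 acc=0x13 bytes_emitted=6
After char 9 ('w'=48): chars_in_quartet=2 acc=0x4F0 bytes_emitted=6
Padding '==': partial quartet acc=0x4F0 -> emit 4F; bytes_emitted=7

Answer: 8A 90 53 08 CA 69 4F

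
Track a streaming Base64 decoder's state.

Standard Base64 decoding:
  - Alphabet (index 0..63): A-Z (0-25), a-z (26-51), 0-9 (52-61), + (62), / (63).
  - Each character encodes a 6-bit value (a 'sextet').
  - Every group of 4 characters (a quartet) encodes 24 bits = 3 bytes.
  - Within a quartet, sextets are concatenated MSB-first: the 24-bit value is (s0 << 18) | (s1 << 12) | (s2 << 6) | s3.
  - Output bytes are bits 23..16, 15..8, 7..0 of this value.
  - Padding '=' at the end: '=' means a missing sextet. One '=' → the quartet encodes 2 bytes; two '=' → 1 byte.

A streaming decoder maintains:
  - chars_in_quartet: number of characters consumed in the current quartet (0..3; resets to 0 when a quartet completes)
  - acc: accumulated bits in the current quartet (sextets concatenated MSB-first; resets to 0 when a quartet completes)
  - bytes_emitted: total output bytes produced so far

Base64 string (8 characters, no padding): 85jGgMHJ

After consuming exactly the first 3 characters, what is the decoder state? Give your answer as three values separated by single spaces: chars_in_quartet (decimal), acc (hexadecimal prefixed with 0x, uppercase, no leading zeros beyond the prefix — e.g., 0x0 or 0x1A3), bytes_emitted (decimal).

Answer: 3 0x3CE63 0

Derivation:
After char 0 ('8'=60): chars_in_quartet=1 acc=0x3C bytes_emitted=0
After char 1 ('5'=57): chars_in_quartet=2 acc=0xF39 bytes_emitted=0
After char 2 ('j'=35): chars_in_quartet=3 acc=0x3CE63 bytes_emitted=0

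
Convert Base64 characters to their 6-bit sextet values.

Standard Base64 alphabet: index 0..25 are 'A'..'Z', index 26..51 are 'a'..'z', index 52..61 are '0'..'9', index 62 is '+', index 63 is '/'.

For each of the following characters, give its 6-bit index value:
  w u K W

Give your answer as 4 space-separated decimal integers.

'w': a..z range, 26 + ord('w') − ord('a') = 48
'u': a..z range, 26 + ord('u') − ord('a') = 46
'K': A..Z range, ord('K') − ord('A') = 10
'W': A..Z range, ord('W') − ord('A') = 22

Answer: 48 46 10 22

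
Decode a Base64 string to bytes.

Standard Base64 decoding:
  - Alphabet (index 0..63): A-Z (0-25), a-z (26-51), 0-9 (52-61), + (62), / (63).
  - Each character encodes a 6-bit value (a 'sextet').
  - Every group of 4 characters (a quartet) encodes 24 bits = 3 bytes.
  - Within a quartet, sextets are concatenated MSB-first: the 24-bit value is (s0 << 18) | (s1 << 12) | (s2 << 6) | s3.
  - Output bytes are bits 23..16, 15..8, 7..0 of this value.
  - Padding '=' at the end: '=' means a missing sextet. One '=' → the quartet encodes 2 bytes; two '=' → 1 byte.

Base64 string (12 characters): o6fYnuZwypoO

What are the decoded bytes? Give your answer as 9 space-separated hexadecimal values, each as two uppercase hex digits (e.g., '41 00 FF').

After char 0 ('o'=40): chars_in_quartet=1 acc=0x28 bytes_emitted=0
After char 1 ('6'=58): chars_in_quartet=2 acc=0xA3A bytes_emitted=0
After char 2 ('f'=31): chars_in_quartet=3 acc=0x28E9F bytes_emitted=0
After char 3 ('Y'=24): chars_in_quartet=4 acc=0xA3A7D8 -> emit A3 A7 D8, reset; bytes_emitted=3
After char 4 ('n'=39): chars_in_quartet=1 acc=0x27 bytes_emitted=3
After char 5 ('u'=46): chars_in_quartet=2 acc=0x9EE bytes_emitted=3
After char 6 ('Z'=25): chars_in_quartet=3 acc=0x27B99 bytes_emitted=3
After char 7 ('w'=48): chars_in_quartet=4 acc=0x9EE670 -> emit 9E E6 70, reset; bytes_emitted=6
After char 8 ('y'=50): chars_in_quartet=1 acc=0x32 bytes_emitted=6
After char 9 ('p'=41): chars_in_quartet=2 acc=0xCA9 bytes_emitted=6
After char 10 ('o'=40): chars_in_quartet=3 acc=0x32A68 bytes_emitted=6
After char 11 ('O'=14): chars_in_quartet=4 acc=0xCA9A0E -> emit CA 9A 0E, reset; bytes_emitted=9

Answer: A3 A7 D8 9E E6 70 CA 9A 0E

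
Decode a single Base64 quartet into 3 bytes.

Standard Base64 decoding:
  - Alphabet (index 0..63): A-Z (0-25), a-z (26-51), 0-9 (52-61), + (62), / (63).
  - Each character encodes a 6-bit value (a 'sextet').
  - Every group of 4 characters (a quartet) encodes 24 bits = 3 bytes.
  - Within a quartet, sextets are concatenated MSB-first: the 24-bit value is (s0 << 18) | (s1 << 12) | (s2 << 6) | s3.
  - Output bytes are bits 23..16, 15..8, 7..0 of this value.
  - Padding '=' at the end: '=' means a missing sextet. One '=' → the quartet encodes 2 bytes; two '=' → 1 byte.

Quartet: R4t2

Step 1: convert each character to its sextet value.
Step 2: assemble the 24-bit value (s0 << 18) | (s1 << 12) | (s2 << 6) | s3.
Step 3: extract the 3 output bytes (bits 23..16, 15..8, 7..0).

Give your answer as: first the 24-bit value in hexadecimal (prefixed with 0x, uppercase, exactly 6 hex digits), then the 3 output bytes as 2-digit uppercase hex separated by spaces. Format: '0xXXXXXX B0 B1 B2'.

Answer: 0x478B76 47 8B 76

Derivation:
Sextets: R=17, 4=56, t=45, 2=54
24-bit: (17<<18) | (56<<12) | (45<<6) | 54
      = 0x440000 | 0x038000 | 0x000B40 | 0x000036
      = 0x478B76
Bytes: (v>>16)&0xFF=47, (v>>8)&0xFF=8B, v&0xFF=76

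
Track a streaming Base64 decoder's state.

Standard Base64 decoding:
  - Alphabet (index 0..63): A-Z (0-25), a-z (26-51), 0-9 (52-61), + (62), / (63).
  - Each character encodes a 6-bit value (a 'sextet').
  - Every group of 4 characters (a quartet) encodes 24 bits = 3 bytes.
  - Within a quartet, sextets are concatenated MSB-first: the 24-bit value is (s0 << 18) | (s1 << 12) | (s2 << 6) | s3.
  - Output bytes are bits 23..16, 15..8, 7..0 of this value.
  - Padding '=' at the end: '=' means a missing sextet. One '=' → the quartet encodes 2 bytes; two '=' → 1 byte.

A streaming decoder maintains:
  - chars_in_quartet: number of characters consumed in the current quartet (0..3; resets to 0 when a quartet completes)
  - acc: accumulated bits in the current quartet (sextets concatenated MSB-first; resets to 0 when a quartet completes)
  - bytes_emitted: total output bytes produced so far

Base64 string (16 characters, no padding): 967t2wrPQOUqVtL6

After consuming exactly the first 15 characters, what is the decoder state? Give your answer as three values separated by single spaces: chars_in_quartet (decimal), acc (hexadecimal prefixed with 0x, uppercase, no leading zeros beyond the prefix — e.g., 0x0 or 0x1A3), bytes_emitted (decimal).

Answer: 3 0x15B4B 9

Derivation:
After char 0 ('9'=61): chars_in_quartet=1 acc=0x3D bytes_emitted=0
After char 1 ('6'=58): chars_in_quartet=2 acc=0xF7A bytes_emitted=0
After char 2 ('7'=59): chars_in_quartet=3 acc=0x3DEBB bytes_emitted=0
After char 3 ('t'=45): chars_in_quartet=4 acc=0xF7AEED -> emit F7 AE ED, reset; bytes_emitted=3
After char 4 ('2'=54): chars_in_quartet=1 acc=0x36 bytes_emitted=3
After char 5 ('w'=48): chars_in_quartet=2 acc=0xDB0 bytes_emitted=3
After char 6 ('r'=43): chars_in_quartet=3 acc=0x36C2B bytes_emitted=3
After char 7 ('P'=15): chars_in_quartet=4 acc=0xDB0ACF -> emit DB 0A CF, reset; bytes_emitted=6
After char 8 ('Q'=16): chars_in_quartet=1 acc=0x10 bytes_emitted=6
After char 9 ('O'=14): chars_in_quartet=2 acc=0x40E bytes_emitted=6
After char 10 ('U'=20): chars_in_quartet=3 acc=0x10394 bytes_emitted=6
After char 11 ('q'=42): chars_in_quartet=4 acc=0x40E52A -> emit 40 E5 2A, reset; bytes_emitted=9
After char 12 ('V'=21): chars_in_quartet=1 acc=0x15 bytes_emitted=9
After char 13 ('t'=45): chars_in_quartet=2 acc=0x56D bytes_emitted=9
After char 14 ('L'=11): chars_in_quartet=3 acc=0x15B4B bytes_emitted=9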